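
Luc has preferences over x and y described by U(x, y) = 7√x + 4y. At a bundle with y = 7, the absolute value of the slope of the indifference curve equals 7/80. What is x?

x = 100

MU_x = 7/(2√x), MU_y = 4.
MRS = 7/(2√x) ÷ 4.
MRS depends only on x: 0.875/√x = 7/80 ⇒ √x = 0.875/(7/80) = 10 ⇒ x = 100.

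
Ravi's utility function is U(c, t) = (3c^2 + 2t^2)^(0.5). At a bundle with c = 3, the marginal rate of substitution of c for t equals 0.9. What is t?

t = 5

For CES with ρ = 2, MRS = (3/2)·(t/c)^(-1).
Setting (3/2)·(t/3)^(-1) = 0.9 gives (t/3)^(-1) = 0.6, so t/3 = 5/3 and t = 5.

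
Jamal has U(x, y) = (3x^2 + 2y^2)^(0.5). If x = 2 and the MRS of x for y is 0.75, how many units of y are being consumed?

For CES with ρ = 2, MRS = (3/2)·(y/x)^(-1).
Setting (3/2)·(y/2)^(-1) = 0.75 gives (y/2)^(-1) = 0.5, so y/2 = 2 and y = 4.

y = 4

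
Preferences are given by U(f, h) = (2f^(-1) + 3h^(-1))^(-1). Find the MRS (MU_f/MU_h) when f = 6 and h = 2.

MRS = 2/27

For CES with ρ = -1, MRS = (2/3)·(h/f)^2.
At (6, 2): MRS = 2/27.
So at (6, 2) the consumer would give up 2/27 units of h for one more unit of f.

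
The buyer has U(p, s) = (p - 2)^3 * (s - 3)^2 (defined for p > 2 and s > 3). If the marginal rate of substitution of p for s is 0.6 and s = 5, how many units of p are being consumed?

p = 7

MU_p = 3·(p−2)^2·(s−3)^2, MU_s = 2·(p−2)^3·(s−3).
MRS = (3/2)·(s−3)/(p−2).
Substitute s = 5: MRS = 3/(p − 2). Setting this equal to 0.6 gives p − 2 = 3/0.6 = 5, so p = 7.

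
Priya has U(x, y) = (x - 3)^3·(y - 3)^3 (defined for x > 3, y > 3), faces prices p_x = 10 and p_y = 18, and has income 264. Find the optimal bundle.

x* = 12, y* = 8

MU_x = 3·(x−3)^2·(y−3)^3, MU_y = 3·(x−3)^3·(y−3)^2.
MRS = (y−3)/(x−3).
Tangency: set MRS = p_x/p_y = 10/18 = 5/9.
So (y − 3)/(x − 3) = 5/9, i.e. (y − 3) = (5/9)·(x − 3).
Rewrite the budget in excess-of-subsistence terms: 10·(x − 3) + 18·(y − 3) = 264 − 10·3 − 18·3 = 180.
Substituting, 20·(x − 3) = 180, so x − 3 = 9 and x* = 12.
Then y − 3 = (5/9)·9 = 5, so y* = 8.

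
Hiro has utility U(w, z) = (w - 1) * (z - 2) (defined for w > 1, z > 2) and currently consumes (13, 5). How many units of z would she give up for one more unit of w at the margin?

MRS = 0.25

MU_w = (z−2), MU_z = (w−1).
MRS = (z−2)/(w−1).
At (13, 5): MRS = 0.25.
The indifference curve has slope −0.25 at this bundle.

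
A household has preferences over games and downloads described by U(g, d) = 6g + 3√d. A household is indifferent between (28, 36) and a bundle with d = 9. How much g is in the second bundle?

U(28, 36) = 186.
Set U(g, 9) = 186 and solve.
With d = 9: √9 = 3, so 6g = 186 − 3·3 = 177 and g = 29.5.
Check: U(29.5, 9) = 186.

g = 29.5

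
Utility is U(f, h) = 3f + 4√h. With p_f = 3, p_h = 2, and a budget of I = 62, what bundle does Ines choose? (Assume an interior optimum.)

f* = 20, h* = 1

MU_f = 3, MU_h = 4/(2√h).
MRS = 3 ÷ (4/(2√h)).
Tangency: set MRS = p_f/p_h = 3/2 = 1.5.
MRS depends only on h: 1.5·√h = 1.5 ⇒ √h = 1.5/1.5 = 1 ⇒ h* = 1.
From the budget, 3·f = 62 − 2·1 = 60, so f* = 20.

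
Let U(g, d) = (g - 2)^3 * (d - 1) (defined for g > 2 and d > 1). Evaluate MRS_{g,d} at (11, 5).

MU_g = 3·(g−2)^2·(d−1), MU_d = (g−2)^3.
MRS = (3/1)·(d−1)/(g−2).
At (11, 5): MRS = 4/3.
So at (11, 5) the consumer would give up 4/3 units of d for one more unit of g.

MRS = 4/3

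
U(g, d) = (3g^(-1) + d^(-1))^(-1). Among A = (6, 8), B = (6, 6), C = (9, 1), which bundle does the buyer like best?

Bundle A

Evaluate utility at each bundle:
U(A) = 1.600.
U(B) = 1.500.
U(C) = 0.750.
Highest utility is A, so A ≻ B ≻ C.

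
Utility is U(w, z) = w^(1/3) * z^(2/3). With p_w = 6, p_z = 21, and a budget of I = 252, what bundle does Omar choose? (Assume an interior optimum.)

MU_w = 1/3·w^(-2/3)·z^(2/3) and MU_z = 2/3·w^(1/3)·z^(-1/3).
MRS = MU_w/MU_z = (0.5)·z/w.
Tangency: set MRS = p_w/p_z = 6/21 = 2/7.
So (0.5)·z/w = 2/7, i.e. z = (4/7)·w.
Substitute into the budget 6·w + 21·z = 252: 18·w = 252, so w* = 14.
Then z* = (4/7)·14 = 8.

w* = 14, z* = 8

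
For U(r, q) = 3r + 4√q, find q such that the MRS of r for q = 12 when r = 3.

MU_r = 3, MU_q = 4/(2√q).
MRS = 3 ÷ (4/(2√q)).
MRS depends only on q: 1.5·√q = 12 ⇒ √q = 12/1.5 = 8 ⇒ q = 64.

q = 64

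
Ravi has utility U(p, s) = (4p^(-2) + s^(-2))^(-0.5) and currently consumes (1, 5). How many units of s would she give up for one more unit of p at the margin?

MRS = 500

For CES with ρ = -2, MRS = (4/1)·(s/p)^3.
At (1, 5): MRS = 500.
That is, one extra unit of p is worth 500 units of s at the margin.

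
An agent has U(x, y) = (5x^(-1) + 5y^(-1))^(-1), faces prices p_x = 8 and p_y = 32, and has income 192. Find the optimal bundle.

For CES with ρ = -1, MRS = (y/x)^2.
Tangency: set MRS = p_x/p_y = 8/32 = 0.25.
So (y/x)^2 = 0.25; taking the square root, y/x = 0.5, i.e. y = 0.5·x.
Substitute into the budget 8·x + 32·y = 192: 24·x = 192, so x* = 8 and y* = 0.5·8 = 4.

x* = 8, y* = 4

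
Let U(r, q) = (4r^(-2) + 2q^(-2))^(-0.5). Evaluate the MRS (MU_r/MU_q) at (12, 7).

MRS = 343/864

For CES with ρ = -2, MRS = (4/2)·(q/r)^3.
At (12, 7): MRS = 343/864.
The indifference curve has slope −343/864 at this bundle.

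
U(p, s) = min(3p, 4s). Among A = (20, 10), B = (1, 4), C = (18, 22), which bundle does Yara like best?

Evaluate utility at each bundle:
U(A) = 40.
U(B) = 3.
U(C) = 54.
Highest utility is C, so C ≻ A ≻ B.

Bundle C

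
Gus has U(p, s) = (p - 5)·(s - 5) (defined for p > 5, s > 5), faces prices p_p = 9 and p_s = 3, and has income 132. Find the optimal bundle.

p* = 9, s* = 17

MU_p = (s−5), MU_s = (p−5).
MRS = (s−5)/(p−5).
Tangency: set MRS = p_p/p_s = 9/3 = 3.
So (s − 5)/(p − 5) = 3, i.e. (s − 5) = 3·(p − 5).
Rewrite the budget in excess-of-subsistence terms: 9·(p − 5) + 3·(s − 5) = 132 − 9·5 − 3·5 = 72.
Substituting, 18·(p − 5) = 72, so p − 5 = 4 and p* = 9.
Then s − 5 = 3·4 = 12, so s* = 17.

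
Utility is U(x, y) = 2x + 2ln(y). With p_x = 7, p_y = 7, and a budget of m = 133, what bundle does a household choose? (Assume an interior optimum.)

MU_x = 2, MU_y = 2/y.
MRS = 2 ÷ (2/y).
Tangency: set MRS = p_x/p_y = 7/7 = 1.
MRS depends only on y: y = 1 ⇒ y* = 1.
From the budget, 7·x = 133 − 7·1 = 126, so x* = 18.

x* = 18, y* = 1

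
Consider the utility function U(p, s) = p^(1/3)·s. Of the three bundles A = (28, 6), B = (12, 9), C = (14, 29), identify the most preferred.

Bundle C

Evaluate utility at each bundle:
U(A) = 18.220.
U(B) = 20.605.
U(C) = 69.894.
Highest utility is C, so C ≻ B ≻ A.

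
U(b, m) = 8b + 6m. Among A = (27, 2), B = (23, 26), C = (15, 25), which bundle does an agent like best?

Bundle B

Evaluate utility at each bundle:
U(A) = 228.
U(B) = 340.
U(C) = 270.
Highest utility is B, so B ≻ C ≻ A.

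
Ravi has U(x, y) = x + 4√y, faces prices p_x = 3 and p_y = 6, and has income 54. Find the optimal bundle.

x* = 16, y* = 1

MU_x = 1, MU_y = 4/(2√y).
MRS = 1 ÷ (4/(2√y)).
Tangency: set MRS = p_x/p_y = 3/6 = 0.5.
MRS depends only on y: 0.5·√y = 0.5 ⇒ √y = 0.5/0.5 = 1 ⇒ y* = 1.
From the budget, 3·x = 54 − 6·1 = 48, so x* = 16.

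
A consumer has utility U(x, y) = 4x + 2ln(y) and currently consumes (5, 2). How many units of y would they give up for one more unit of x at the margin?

MU_x = 4, MU_y = 2/y.
MRS = 4 ÷ (2/y).
At (5, 2): MRS = 4.
So at (5, 2) the consumer would give up 4 units of y for one more unit of x.

MRS = 4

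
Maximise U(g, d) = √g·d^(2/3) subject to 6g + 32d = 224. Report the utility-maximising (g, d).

g* = 16, d* = 4

MU_g = 0.5·g^(-0.5)·d^(2/3) and MU_d = 2/3·√g·d^(-1/3).
MRS = MU_g/MU_d = (0.75)·d/g.
Tangency: set MRS = p_g/p_d = 6/32 = 3/16.
So (0.75)·d/g = 3/16, i.e. d = 0.25·g.
Substitute into the budget 6·g + 32·d = 224: 14·g = 224, so g* = 16.
Then d* = 0.25·16 = 4.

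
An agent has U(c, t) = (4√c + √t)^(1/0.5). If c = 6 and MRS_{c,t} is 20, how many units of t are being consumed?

t = 150

For CES with ρ = 0.5, MRS = (4/1)·√(t/c).
Setting (4/1)·√(t/6) = 20 gives √(t/6) = 5, so t/6 = 25 and t = 150.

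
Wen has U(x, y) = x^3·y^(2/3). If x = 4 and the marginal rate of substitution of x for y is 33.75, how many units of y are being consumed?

MU_x = 3·x^2·y^(2/3) and MU_y = 2/3·x^3·y^(-1/3).
MRS = MU_x/MU_y = (4.5)·y/x.
Substitute x = 4: MRS = y/(8/9). Setting y/(8/9) = 33.75 gives y = 33.75·(8/9) = 30.

y = 30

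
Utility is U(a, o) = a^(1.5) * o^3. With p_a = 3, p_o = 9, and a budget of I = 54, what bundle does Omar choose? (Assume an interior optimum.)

a* = 6, o* = 4

MU_a = 1.5·√a·o^3 and MU_o = 3·a^(1.5)·o^2.
MRS = MU_a/MU_o = (0.5)·o/a.
Tangency: set MRS = p_a/p_o = 3/9 = 1/3.
So (0.5)·o/a = 1/3, i.e. o = (2/3)·a.
Substitute into the budget 3·a + 9·o = 54: 9·a = 54, so a* = 6.
Then o* = (2/3)·6 = 4.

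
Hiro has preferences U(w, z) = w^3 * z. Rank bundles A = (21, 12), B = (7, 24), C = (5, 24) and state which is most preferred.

Evaluate utility at each bundle:
U(A) = 111132.
U(B) = 8232.
U(C) = 3000.
Highest utility is A, so A ≻ B ≻ C.

Bundle A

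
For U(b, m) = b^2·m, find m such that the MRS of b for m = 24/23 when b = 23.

MU_b = 2·b·m and MU_m = b^2.
MRS = MU_b/MU_m = (2/1)·m/b.
Substitute b = 23: MRS = m/11.5. Setting m/11.5 = 24/23 gives m = (24/23)·11.5 = 12.

m = 12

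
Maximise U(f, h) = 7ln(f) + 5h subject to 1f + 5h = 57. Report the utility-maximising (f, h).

f* = 7, h* = 10

MU_f = 7/f, MU_h = 5.
MRS = 7/f ÷ 5.
Tangency: set MRS = p_f/p_h = 1/5 = 0.2.
MRS depends only on f: 1.4/f = 0.2 ⇒ f* = 1.4/0.2 = 7.
From the budget, 5·h = 57 − 1·7 = 50, so h* = 10.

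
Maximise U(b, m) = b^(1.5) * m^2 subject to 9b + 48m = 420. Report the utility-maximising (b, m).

b* = 20, m* = 5

MU_b = 1.5·√b·m^2 and MU_m = 2·b^(1.5)·m.
MRS = MU_b/MU_m = (0.75)·m/b.
Tangency: set MRS = p_b/p_m = 9/48 = 3/16.
So (0.75)·m/b = 3/16, i.e. m = 0.25·b.
Substitute into the budget 9·b + 48·m = 420: 21·b = 420, so b* = 20.
Then m* = 0.25·20 = 5.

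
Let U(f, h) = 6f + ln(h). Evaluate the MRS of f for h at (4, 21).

MU_f = 6, MU_h = 1/h.
MRS = 6 ÷ (1/h).
At (4, 21): MRS = 126.
That is, one extra unit of f is worth 126 units of h at the margin.

MRS = 126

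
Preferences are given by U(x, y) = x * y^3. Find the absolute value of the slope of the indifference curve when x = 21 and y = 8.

MU_x = y^3 and MU_y = 3·x·y^2.
MRS = MU_x/MU_y = (1/3)·y/x.
At (21, 8): MRS = 8/63.
So at (21, 8) the consumer would give up 8/63 units of y for one more unit of x.

MRS = 8/63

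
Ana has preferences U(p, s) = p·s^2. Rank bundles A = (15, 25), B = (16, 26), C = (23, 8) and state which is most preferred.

Evaluate utility at each bundle:
U(A) = 9375.
U(B) = 10816.
U(C) = 1472.
Highest utility is B, so B ≻ A ≻ C.

Bundle B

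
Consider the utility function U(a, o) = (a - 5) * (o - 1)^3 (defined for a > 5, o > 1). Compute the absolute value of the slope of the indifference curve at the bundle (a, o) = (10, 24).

MRS = 23/15

MU_a = (o−1)^3, MU_o = 3·(a−5)·(o−1)^2.
MRS = (1/3)·(o−1)/(a−5).
At (10, 24): MRS = 23/15.
So at (10, 24) the consumer would give up 23/15 units of o for one more unit of a.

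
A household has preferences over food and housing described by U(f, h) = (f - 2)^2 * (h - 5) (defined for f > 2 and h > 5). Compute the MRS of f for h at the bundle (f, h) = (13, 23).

MRS = 36/11

MU_f = 2·(f−2)·(h−5), MU_h = (f−2)^2.
MRS = (2/1)·(h−5)/(f−2).
At (13, 23): MRS = 36/11.
So at (13, 23) the consumer would give up 36/11 units of h for one more unit of f.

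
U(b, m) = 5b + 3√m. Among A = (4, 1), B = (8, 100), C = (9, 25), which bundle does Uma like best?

Evaluate utility at each bundle:
U(A) = 23.000.
U(B) = 70.000.
U(C) = 60.000.
Highest utility is B, so B ≻ C ≻ A.

Bundle B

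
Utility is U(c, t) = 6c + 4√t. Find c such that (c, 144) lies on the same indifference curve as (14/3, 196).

c = 6

U(14/3, 196) = 84.
Set U(c, 144) = 84 and solve.
With t = 144: √144 = 12, so 6c = 84 − 4·12 = 36 and c = 6.
Check: U(6, 144) = 84.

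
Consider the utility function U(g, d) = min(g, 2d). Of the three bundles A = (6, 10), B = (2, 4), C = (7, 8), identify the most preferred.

Bundle C

Evaluate utility at each bundle:
U(A) = 6.
U(B) = 2.
U(C) = 7.
Highest utility is C, so C ≻ A ≻ B.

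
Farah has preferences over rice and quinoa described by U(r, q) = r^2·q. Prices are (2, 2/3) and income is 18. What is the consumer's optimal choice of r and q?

r* = 6, q* = 9

MU_r = 2·r·q and MU_q = r^2.
MRS = MU_r/MU_q = (2/1)·q/r.
Tangency: set MRS = p_r/p_q = 2/(2/3) = 3.
So (2/1)·q/r = 3, i.e. q = 1.5·r.
Substitute into the budget 2·r + (2/3)·q = 18: 3·r = 18, so r* = 6.
Then q* = 1.5·6 = 9.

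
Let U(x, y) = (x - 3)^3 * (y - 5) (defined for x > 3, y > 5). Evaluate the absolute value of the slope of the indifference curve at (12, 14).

MRS = 3

MU_x = 3·(x−3)^2·(y−5), MU_y = (x−3)^3.
MRS = (3/1)·(y−5)/(x−3).
At (12, 14): MRS = 3.
So at (12, 14) the consumer would give up 3 units of y for one more unit of x.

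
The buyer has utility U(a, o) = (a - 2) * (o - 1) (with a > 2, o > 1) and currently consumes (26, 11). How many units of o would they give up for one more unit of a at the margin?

MRS = 5/12

MU_a = (o−1), MU_o = (a−2).
MRS = (o−1)/(a−2).
At (26, 11): MRS = 5/12.
So at (26, 11) the consumer would give up 5/12 units of o for one more unit of a.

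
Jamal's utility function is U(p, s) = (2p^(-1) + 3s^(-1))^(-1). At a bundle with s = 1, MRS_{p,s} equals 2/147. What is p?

p = 7

For CES with ρ = -1, MRS = (2/3)·(s/p)^2.
Setting (2/3)·(1/p)^2 = 2/147 gives (1/p)^2 = 1/49, so 1/p = 1/7 and p = 7.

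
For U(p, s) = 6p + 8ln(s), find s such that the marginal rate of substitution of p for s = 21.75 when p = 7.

MU_p = 6, MU_s = 8/s.
MRS = 6 ÷ (8/s).
MRS depends only on s: 0.75·s = 21.75 ⇒ s = 21.75/0.75 = 29.

s = 29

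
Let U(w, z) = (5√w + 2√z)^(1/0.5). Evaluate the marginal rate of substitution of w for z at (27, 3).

MRS = 5/6

For CES with ρ = 0.5, MRS = (5/2)·√(z/w).
At (27, 3): MRS = 5/6.
So at (27, 3) the consumer would give up 5/6 units of z for one more unit of w.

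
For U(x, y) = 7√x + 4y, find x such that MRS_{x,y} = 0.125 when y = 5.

MU_x = 7/(2√x), MU_y = 4.
MRS = 7/(2√x) ÷ 4.
MRS depends only on x: 0.875/√x = 0.125 ⇒ √x = 0.875/0.125 = 7 ⇒ x = 49.

x = 49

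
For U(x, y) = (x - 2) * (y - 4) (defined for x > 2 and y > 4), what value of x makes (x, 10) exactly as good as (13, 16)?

x = 24

U(13, 16) = 132.
Set U(x, 10) = 132 and solve.
With y = 10: (10 − 4) = 6, so (x − 2) = 132/6 = 22.
So x = 2 + 22 = 24.
Check: U(24, 10) = 132.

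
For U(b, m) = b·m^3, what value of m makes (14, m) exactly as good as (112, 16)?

m = 32

U(112, 16) = 458752.
Set U(14, m) = 458752 and solve.
With b = 14: m^3 = 458752/14 = 32768; taking the cube root, m = 32.
Check: U(14, 32) = 458752.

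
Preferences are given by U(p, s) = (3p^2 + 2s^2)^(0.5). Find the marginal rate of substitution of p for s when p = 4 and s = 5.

For CES with ρ = 2, MRS = (3/2)·(s/p)^(-1).
At (4, 5): MRS = 1.2.
That is, one extra unit of p is worth 1.2 units of s at the margin.

MRS = 1.2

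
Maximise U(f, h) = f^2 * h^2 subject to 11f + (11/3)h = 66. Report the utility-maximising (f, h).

MU_f = 2·f·h^2 and MU_h = 2·f^2·h.
MRS = MU_f/MU_h = h/f.
Tangency: set MRS = p_f/p_h = 11/(11/3) = 3.
So h/f = 3, i.e. h = 3·f.
Substitute into the budget 11·f + (11/3)·h = 66: 22·f = 66, so f* = 3.
Then h* = 3·3 = 9.

f* = 3, h* = 9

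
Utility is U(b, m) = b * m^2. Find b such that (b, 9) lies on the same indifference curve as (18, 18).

b = 72

U(18, 18) = 5832.
Set U(b, 9) = 5832 and solve.
With m = 9: 9^2 = 81, so b = 5832/81 = 72.
Check: U(72, 9) = 5832.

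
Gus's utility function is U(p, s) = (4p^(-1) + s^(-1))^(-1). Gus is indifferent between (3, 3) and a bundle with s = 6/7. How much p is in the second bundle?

p = 8

U depends on (p, s) only through S = 4p^(-1) + s^(-1), so equal utility means equal S. At (3, 3): S = 5/3.
With s = 6/7: (6/7)^(-1) = 7/6, so 4p^(-1) = 5/3 − 7/6 = 0.5, i.e. p^(-1) = 0.125.
Hence p = 1/0.125 = 8.
Check: U(8, 6/7) = 0.6.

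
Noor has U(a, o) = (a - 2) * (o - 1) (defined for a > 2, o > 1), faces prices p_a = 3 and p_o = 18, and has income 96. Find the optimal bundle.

a* = 14, o* = 3

MU_a = (o−1), MU_o = (a−2).
MRS = (o−1)/(a−2).
Tangency: set MRS = p_a/p_o = 3/18 = 1/6.
So (o − 1)/(a − 2) = 1/6, i.e. (o − 1) = (1/6)·(a − 2).
Rewrite the budget in excess-of-subsistence terms: 3·(a − 2) + 18·(o − 1) = 96 − 3·2 − 18·1 = 72.
Substituting, 6·(a − 2) = 72, so a − 2 = 12 and a* = 14.
Then o − 1 = (1/6)·12 = 2, so o* = 3.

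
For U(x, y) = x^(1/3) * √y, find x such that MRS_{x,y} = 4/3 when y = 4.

x = 2

MU_x = 1/3·x^(-2/3)·√y and MU_y = 0.5·x^(1/3)·y^(-0.5).
MRS = MU_x/MU_y = (2/3)·y/x.
Substitute y = 4: MRS = (8/3)/x. Setting (8/3)/x = 4/3 gives x = (8/3)/(4/3) = 2.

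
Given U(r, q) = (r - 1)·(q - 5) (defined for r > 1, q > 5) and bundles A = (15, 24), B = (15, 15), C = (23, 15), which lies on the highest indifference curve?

Evaluate utility at each bundle:
U(A) = 266.
U(B) = 140.
U(C) = 220.
Highest utility is A, so A ≻ C ≻ B.

Bundle A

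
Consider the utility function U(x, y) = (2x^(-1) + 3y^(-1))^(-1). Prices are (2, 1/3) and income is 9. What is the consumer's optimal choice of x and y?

x* = 3, y* = 9

For CES with ρ = -1, MRS = (2/3)·(y/x)^2.
Tangency: set MRS = p_x/p_y = 2/(1/3) = 6.
So (y/x)^2 = 9; taking the square root, y/x = 3, i.e. y = 3·x.
Substitute into the budget 2·x + (1/3)·y = 9: 3·x = 9, so x* = 3 and y* = 3·3 = 9.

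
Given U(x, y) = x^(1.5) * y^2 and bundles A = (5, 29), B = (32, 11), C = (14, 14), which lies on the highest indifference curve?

Evaluate utility at each bundle:
U(A) = 9402.666.
U(B) = 21903.340.
U(C) = 10267.108.
Highest utility is B, so B ≻ C ≻ A.

Bundle B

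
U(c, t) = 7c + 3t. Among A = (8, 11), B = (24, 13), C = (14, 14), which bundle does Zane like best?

Bundle B

Evaluate utility at each bundle:
U(A) = 89.
U(B) = 207.
U(C) = 140.
Highest utility is B, so B ≻ C ≻ A.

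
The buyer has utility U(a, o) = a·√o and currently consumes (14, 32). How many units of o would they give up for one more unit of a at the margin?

MU_a = √o and MU_o = 0.5·a·o^(-0.5).
MRS = MU_a/MU_o = (2)·o/a.
At (14, 32): MRS = 32/7.
So at (14, 32) the consumer would give up 32/7 units of o for one more unit of a.

MRS = 32/7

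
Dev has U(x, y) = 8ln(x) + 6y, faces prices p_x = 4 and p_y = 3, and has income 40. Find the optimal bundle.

x* = 1, y* = 12

MU_x = 8/x, MU_y = 6.
MRS = 8/x ÷ 6.
Tangency: set MRS = p_x/p_y = 4/3.
MRS depends only on x: (4/3)/x = 4/3 ⇒ x* = (4/3)/(4/3) = 1.
From the budget, 3·y = 40 − 4·1 = 36, so y* = 12.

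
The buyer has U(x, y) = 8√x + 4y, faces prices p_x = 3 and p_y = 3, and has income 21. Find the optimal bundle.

MU_x = 8/(2√x), MU_y = 4.
MRS = 8/(2√x) ÷ 4.
Tangency: set MRS = p_x/p_y = 3/3 = 1.
MRS depends only on x: 1/√x = 1 ⇒ √x = 1/1 = 1 ⇒ x* = 1.
From the budget, 3·y = 21 − 3·1 = 18, so y* = 6.

x* = 1, y* = 6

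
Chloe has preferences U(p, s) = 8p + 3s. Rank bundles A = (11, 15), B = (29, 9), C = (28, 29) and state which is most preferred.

Bundle C

Evaluate utility at each bundle:
U(A) = 133.
U(B) = 259.
U(C) = 311.
Highest utility is C, so C ≻ B ≻ A.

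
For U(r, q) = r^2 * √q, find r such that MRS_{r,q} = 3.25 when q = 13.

MU_r = 2·r·√q and MU_q = 0.5·r^2·q^(-0.5).
MRS = MU_r/MU_q = (4)·q/r.
Substitute q = 13: MRS = 52/r. Setting 52/r = 3.25 gives r = 52/3.25 = 16.

r = 16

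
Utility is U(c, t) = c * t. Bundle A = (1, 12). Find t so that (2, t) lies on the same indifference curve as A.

U(1, 12) = 12.
Set U(2, t) = 12 and solve.
With c = 2: t = 12/2 = 6.
Check: U(2, 6) = 12.

t = 6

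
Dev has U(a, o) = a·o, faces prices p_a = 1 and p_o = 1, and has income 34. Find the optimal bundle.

MU_a = o and MU_o = a.
MRS = MU_a/MU_o = o/a.
Tangency: set MRS = p_a/p_o = 1/1 = 1.
So o/a = 1, i.e. o = a.
Substitute into the budget 1·a + 1·o = 34: 2·a = 34, so a* = 17.
Then o* = 17.

a* = 17, o* = 17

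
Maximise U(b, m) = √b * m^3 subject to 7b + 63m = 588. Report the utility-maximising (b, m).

MU_b = 0.5·b^(-0.5)·m^3 and MU_m = 3·√b·m^2.
MRS = MU_b/MU_m = (1/6)·m/b.
Tangency: set MRS = p_b/p_m = 7/63 = 1/9.
So (1/6)·m/b = 1/9, i.e. m = (2/3)·b.
Substitute into the budget 7·b + 63·m = 588: 49·b = 588, so b* = 12.
Then m* = (2/3)·12 = 8.

b* = 12, m* = 8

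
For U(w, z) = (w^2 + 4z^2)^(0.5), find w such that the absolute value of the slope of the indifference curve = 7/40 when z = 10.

For CES with ρ = 2, MRS = (1/4)·(z/w)^(-1).
Setting (1/4)·(10/w)^(-1) = 7/40 gives (10/w)^(-1) = 0.7, so 10/w = 10/7 and w = 7.

w = 7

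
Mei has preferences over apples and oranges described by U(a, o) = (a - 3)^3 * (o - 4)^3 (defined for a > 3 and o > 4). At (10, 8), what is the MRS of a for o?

MRS = 4/7

MU_a = 3·(a−3)^2·(o−4)^3, MU_o = 3·(a−3)^3·(o−4)^2.
MRS = (o−4)/(a−3).
At (10, 8): MRS = 4/7.
The indifference curve has slope −4/7 at this bundle.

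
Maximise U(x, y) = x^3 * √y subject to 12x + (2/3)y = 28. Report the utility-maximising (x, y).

x* = 2, y* = 6

MU_x = 3·x^2·√y and MU_y = 0.5·x^3·y^(-0.5).
MRS = MU_x/MU_y = (6)·y/x.
Tangency: set MRS = p_x/p_y = 12/(2/3) = 18.
So (6)·y/x = 18, i.e. y = 3·x.
Substitute into the budget 12·x + (2/3)·y = 28: 14·x = 28, so x* = 2.
Then y* = 3·2 = 6.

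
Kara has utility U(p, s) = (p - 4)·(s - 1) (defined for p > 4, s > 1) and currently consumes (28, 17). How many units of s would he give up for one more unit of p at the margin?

MU_p = (s−1), MU_s = (p−4).
MRS = (s−1)/(p−4).
At (28, 17): MRS = 2/3.
That is, one extra unit of p is worth 2/3 units of s at the margin.

MRS = 2/3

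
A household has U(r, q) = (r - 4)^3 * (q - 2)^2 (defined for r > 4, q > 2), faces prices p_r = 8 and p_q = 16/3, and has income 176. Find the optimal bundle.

MU_r = 3·(r−4)^2·(q−2)^2, MU_q = 2·(r−4)^3·(q−2).
MRS = (3/2)·(q−2)/(r−4).
Tangency: set MRS = p_r/p_q = 8/(16/3) = 1.5.
So (3/2)·(q − 2)/(r − 4) = 1.5, i.e. (q − 2) = (r − 4).
Rewrite the budget in excess-of-subsistence terms: 8·(r − 4) + (16/3)·(q − 2) = 176 − 8·4 − (16/3)·2 = 400/3.
Substituting, (40/3)·(r − 4) = 400/3, so r − 4 = 10 and r* = 14.
Then q − 2 = 10, so q* = 12.

r* = 14, q* = 12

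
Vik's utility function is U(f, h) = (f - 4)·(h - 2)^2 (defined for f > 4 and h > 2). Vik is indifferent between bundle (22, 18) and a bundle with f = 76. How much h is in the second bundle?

h = 10

U(22, 18) = 4608.
Set U(76, h) = 4608 and solve.
With f = 76: (76 − 4) = 72, so (h − 2)^2 = 4608/72 = 64.
Taking the square root (with h > 2): h − 2 = 8, so h = 10.
Check: U(76, 10) = 4608.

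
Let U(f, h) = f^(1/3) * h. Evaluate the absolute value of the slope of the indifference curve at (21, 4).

MRS = 4/63

MU_f = 1/3·f^(-2/3)·h and MU_h = f^(1/3).
MRS = MU_f/MU_h = (1/3)·h/f.
At (21, 4): MRS = 4/63.
That is, one extra unit of f is worth 4/63 units of h at the margin.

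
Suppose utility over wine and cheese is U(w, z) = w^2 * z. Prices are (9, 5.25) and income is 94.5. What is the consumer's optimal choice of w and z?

MU_w = 2·w·z and MU_z = w^2.
MRS = MU_w/MU_z = (2/1)·z/w.
Tangency: set MRS = p_w/p_z = 9/5.25 = 12/7.
So (2/1)·z/w = 12/7, i.e. z = (6/7)·w.
Substitute into the budget 9·w + 5.25·z = 94.5: 13.5·w = 94.5, so w* = 7.
Then z* = (6/7)·7 = 6.

w* = 7, z* = 6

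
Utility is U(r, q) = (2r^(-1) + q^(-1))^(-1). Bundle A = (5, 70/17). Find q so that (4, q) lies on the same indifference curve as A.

U depends on (r, q) only through S = 2r^(-1) + q^(-1), so equal utility means equal S. At (5, 70/17): S = 9/14.
With r = 4: 2·4^(-1) = 0.5, so q^(-1) = 9/14 − 0.5 = 1/7.
Hence q = 1/(1/7) = 7.
Check: U(4, 7) = 1.5556.

q = 7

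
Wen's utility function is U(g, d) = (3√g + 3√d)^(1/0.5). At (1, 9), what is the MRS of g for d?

For CES with ρ = 0.5, MRS = √(d/g).
At (1, 9): MRS = 3.
So at (1, 9) the consumer would give up 3 units of d for one more unit of g.

MRS = 3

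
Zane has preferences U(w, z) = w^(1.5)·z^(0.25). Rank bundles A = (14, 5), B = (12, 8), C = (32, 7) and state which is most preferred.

Evaluate utility at each bundle:
U(A) = 78.331.
U(B) = 69.911.
U(C) = 294.442.
Highest utility is C, so C ≻ A ≻ B.

Bundle C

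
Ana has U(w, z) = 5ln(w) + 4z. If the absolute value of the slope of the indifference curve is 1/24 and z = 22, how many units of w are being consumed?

w = 30

MU_w = 5/w, MU_z = 4.
MRS = 5/w ÷ 4.
MRS depends only on w: 1.25/w = 1/24 ⇒ w = 1.25/(1/24) = 30.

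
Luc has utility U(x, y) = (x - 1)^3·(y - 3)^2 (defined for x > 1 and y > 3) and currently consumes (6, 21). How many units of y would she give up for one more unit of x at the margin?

MU_x = 3·(x−1)^2·(y−3)^2, MU_y = 2·(x−1)^3·(y−3).
MRS = (3/2)·(y−3)/(x−1).
At (6, 21): MRS = 5.4.
So at (6, 21) the consumer would give up 5.4 units of y for one more unit of x.

MRS = 5.4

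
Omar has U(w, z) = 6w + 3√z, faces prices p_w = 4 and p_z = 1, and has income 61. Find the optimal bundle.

MU_w = 6, MU_z = 3/(2√z).
MRS = 6 ÷ (3/(2√z)).
Tangency: set MRS = p_w/p_z = 4/1 = 4.
MRS depends only on z: 4·√z = 4 ⇒ √z = 4/4 = 1 ⇒ z* = 1.
From the budget, 4·w = 61 − 1·1 = 60, so w* = 15.

w* = 15, z* = 1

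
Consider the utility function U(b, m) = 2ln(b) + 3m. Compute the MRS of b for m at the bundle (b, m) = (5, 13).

MRS = 2/15

MU_b = 2/b, MU_m = 3.
MRS = 2/b ÷ 3.
At (5, 13): MRS = 2/15.
That is, one extra unit of b is worth 2/15 units of m at the margin.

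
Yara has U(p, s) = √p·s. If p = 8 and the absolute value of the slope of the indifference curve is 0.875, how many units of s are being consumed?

MU_p = 0.5·p^(-0.5)·s and MU_s = √p.
MRS = MU_p/MU_s = (0.5)·s/p.
Substitute p = 8: MRS = s/16. Setting s/16 = 0.875 gives s = 0.875·16 = 14.

s = 14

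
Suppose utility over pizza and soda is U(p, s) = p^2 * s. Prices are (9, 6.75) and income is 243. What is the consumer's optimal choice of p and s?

p* = 18, s* = 12

MU_p = 2·p·s and MU_s = p^2.
MRS = MU_p/MU_s = (2/1)·s/p.
Tangency: set MRS = p_p/p_s = 9/6.75 = 4/3.
So (2/1)·s/p = 4/3, i.e. s = (2/3)·p.
Substitute into the budget 9·p + 6.75·s = 243: 13.5·p = 243, so p* = 18.
Then s* = (2/3)·18 = 12.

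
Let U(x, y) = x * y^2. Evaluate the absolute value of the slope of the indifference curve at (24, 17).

MU_x = y^2 and MU_y = 2·x·y.
MRS = MU_x/MU_y = (1/2)·y/x.
At (24, 17): MRS = 17/48.
That is, one extra unit of x is worth 17/48 units of y at the margin.

MRS = 17/48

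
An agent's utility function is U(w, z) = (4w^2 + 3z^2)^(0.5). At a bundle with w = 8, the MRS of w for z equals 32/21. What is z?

For CES with ρ = 2, MRS = (4/3)·(z/w)^(-1).
Setting (4/3)·(z/8)^(-1) = 32/21 gives (z/8)^(-1) = 8/7, so z/8 = 0.875 and z = 7.

z = 7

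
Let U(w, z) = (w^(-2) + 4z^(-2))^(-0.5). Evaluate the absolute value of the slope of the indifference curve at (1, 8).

For CES with ρ = -2, MRS = (1/4)·(z/w)^3.
At (1, 8): MRS = 128.
That is, one extra unit of w is worth 128 units of z at the margin.

MRS = 128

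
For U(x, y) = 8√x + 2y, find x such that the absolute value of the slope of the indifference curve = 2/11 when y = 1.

MU_x = 8/(2√x), MU_y = 2.
MRS = 8/(2√x) ÷ 2.
MRS depends only on x: 2/√x = 2/11 ⇒ √x = 2/(2/11) = 11 ⇒ x = 121.

x = 121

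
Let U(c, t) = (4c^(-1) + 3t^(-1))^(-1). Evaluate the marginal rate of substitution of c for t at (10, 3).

MRS = 3/25

For CES with ρ = -1, MRS = (4/3)·(t/c)^2.
At (10, 3): MRS = 3/25.
So at (10, 3) the consumer would give up 3/25 units of t for one more unit of c.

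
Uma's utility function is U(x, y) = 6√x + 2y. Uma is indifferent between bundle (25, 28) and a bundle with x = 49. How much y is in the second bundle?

U(25, 28) = 86.
Set U(49, y) = 86 and solve.
With x = 49: √49 = 7, so 2y = 86 − 6·7 = 44 and y = 22.
Check: U(49, 22) = 86.

y = 22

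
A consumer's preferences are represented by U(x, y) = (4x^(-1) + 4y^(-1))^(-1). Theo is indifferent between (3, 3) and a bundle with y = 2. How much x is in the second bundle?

x = 6

U depends on (x, y) only through S = 4x^(-1) + 4y^(-1), so equal utility means equal S. At (3, 3): S = 8/3.
With y = 2: 4·2^(-1) = 2, so 4x^(-1) = 8/3 − 2 = 2/3, i.e. x^(-1) = 1/6.
Hence x = 1/(1/6) = 6.
Check: U(6, 2) = 0.375.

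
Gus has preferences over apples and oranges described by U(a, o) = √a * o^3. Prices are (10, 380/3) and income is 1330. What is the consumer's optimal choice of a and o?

MU_a = 0.5·a^(-0.5)·o^3 and MU_o = 3·√a·o^2.
MRS = MU_a/MU_o = (1/6)·o/a.
Tangency: set MRS = p_a/p_o = 10/(380/3) = 3/38.
So (1/6)·o/a = 3/38, i.e. o = (9/19)·a.
Substitute into the budget 10·a + (380/3)·o = 1330: 70·a = 1330, so a* = 19.
Then o* = (9/19)·19 = 9.

a* = 19, o* = 9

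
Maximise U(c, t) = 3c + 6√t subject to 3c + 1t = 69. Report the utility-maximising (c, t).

MU_c = 3, MU_t = 6/(2√t).
MRS = 3 ÷ (6/(2√t)).
Tangency: set MRS = p_c/p_t = 3/1 = 3.
MRS depends only on t: √t = 3 ⇒ √t = 3 ⇒ t* = 9.
From the budget, 3·c = 69 − 1·9 = 60, so c* = 20.

c* = 20, t* = 9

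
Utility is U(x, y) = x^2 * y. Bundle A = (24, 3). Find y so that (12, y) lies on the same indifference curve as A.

y = 12

U(24, 3) = 1728.
Set U(12, y) = 1728 and solve.
With x = 12: 12^2 = 144, so y = 1728/144 = 12.
Check: U(12, 12) = 1728.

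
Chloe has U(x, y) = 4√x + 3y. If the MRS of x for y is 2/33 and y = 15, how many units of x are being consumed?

MU_x = 4/(2√x), MU_y = 3.
MRS = 4/(2√x) ÷ 3.
MRS depends only on x: (2/3)/√x = 2/33 ⇒ √x = (2/3)/(2/33) = 11 ⇒ x = 121.

x = 121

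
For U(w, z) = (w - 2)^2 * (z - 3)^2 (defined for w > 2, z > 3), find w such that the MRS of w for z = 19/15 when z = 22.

w = 17

MU_w = 2·(w−2)·(z−3)^2, MU_z = 2·(w−2)^2·(z−3).
MRS = (z−3)/(w−2).
Substitute z = 22: MRS = 19/(w − 2). Setting this equal to 19/15 gives w − 2 = 19/(19/15) = 15, so w = 17.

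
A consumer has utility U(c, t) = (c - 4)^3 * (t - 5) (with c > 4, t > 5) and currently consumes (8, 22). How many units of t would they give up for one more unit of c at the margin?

MRS = 12.75

MU_c = 3·(c−4)^2·(t−5), MU_t = (c−4)^3.
MRS = (3/1)·(t−5)/(c−4).
At (8, 22): MRS = 12.75.
That is, one extra unit of c is worth 12.75 units of t at the margin.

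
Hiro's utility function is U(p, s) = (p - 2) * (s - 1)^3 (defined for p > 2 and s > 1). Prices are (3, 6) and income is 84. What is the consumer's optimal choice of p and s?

MU_p = (s−1)^3, MU_s = 3·(p−2)·(s−1)^2.
MRS = (1/3)·(s−1)/(p−2).
Tangency: set MRS = p_p/p_s = 3/6 = 0.5.
So (1/3)·(s − 1)/(p − 2) = 0.5, i.e. (s − 1) = 1.5·(p − 2).
Rewrite the budget in excess-of-subsistence terms: 3·(p − 2) + 6·(s − 1) = 84 − 3·2 − 6·1 = 72.
Substituting, 12·(p − 2) = 72, so p − 2 = 6 and p* = 8.
Then s − 1 = 1.5·6 = 9, so s* = 10.

p* = 8, s* = 10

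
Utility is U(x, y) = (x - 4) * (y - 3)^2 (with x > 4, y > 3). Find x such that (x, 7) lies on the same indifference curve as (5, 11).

U(5, 11) = 64.
Set U(x, 7) = 64 and solve.
With y = 7: (7 − 3)^2 = 16, so (x − 4) = 64/16 = 4.
So x = 4 + 4 = 8.
Check: U(8, 7) = 64.

x = 8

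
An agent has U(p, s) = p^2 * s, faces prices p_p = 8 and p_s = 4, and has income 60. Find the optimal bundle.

p* = 5, s* = 5

MU_p = 2·p·s and MU_s = p^2.
MRS = MU_p/MU_s = (2/1)·s/p.
Tangency: set MRS = p_p/p_s = 8/4 = 2.
So (2/1)·s/p = 2, i.e. s = p.
Substitute into the budget 8·p + 4·s = 60: 12·p = 60, so p* = 5.
Then s* = 5.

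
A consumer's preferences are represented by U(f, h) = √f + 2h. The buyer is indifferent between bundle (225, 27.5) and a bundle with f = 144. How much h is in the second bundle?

U(225, 27.5) = 70.
Set U(144, h) = 70 and solve.
With f = 144: √144 = 12, so 2h = 70 − 12 = 58 and h = 29.
Check: U(144, 29) = 70.

h = 29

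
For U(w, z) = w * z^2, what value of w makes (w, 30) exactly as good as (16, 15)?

w = 4

U(16, 15) = 3600.
Set U(w, 30) = 3600 and solve.
With z = 30: 30^2 = 900, so w = 3600/900 = 4.
Check: U(4, 30) = 3600.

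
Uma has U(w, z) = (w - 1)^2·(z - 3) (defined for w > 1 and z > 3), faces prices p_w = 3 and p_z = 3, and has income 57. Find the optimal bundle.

w* = 11, z* = 8

MU_w = 2·(w−1)·(z−3), MU_z = (w−1)^2.
MRS = (2/1)·(z−3)/(w−1).
Tangency: set MRS = p_w/p_z = 3/3 = 1.
So (2/1)·(z − 3)/(w − 1) = 1, i.e. (z − 3) = 0.5·(w − 1).
Rewrite the budget in excess-of-subsistence terms: 3·(w − 1) + 3·(z − 3) = 57 − 3·1 − 3·3 = 45.
Substituting, 4.5·(w − 1) = 45, so w − 1 = 10 and w* = 11.
Then z − 3 = 0.5·10 = 5, so z* = 8.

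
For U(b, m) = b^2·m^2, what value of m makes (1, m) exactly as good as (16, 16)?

m = 256

U(16, 16) = 65536.
Set U(1, m) = 65536 and solve.
With b = 1: 1^2 = 1, so m^2 = 65536/1 = 65536; taking the square root, m = 256.
Check: U(1, 256) = 65536.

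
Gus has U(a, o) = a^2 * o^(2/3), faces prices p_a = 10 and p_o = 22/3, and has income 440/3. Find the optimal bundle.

a* = 11, o* = 5

MU_a = 2·a·o^(2/3) and MU_o = 2/3·a^2·o^(-1/3).
MRS = MU_a/MU_o = (3)·o/a.
Tangency: set MRS = p_a/p_o = 10/(22/3) = 15/11.
So (3)·o/a = 15/11, i.e. o = (5/11)·a.
Substitute into the budget 10·a + (22/3)·o = 440/3: (40/3)·a = 440/3, so a* = 11.
Then o* = (5/11)·11 = 5.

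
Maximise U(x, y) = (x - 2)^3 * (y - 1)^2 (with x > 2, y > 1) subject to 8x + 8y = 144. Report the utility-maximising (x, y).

x* = 11, y* = 7

MU_x = 3·(x−2)^2·(y−1)^2, MU_y = 2·(x−2)^3·(y−1).
MRS = (3/2)·(y−1)/(x−2).
Tangency: set MRS = p_x/p_y = 8/8 = 1.
So (3/2)·(y − 1)/(x − 2) = 1, i.e. (y − 1) = (2/3)·(x − 2).
Rewrite the budget in excess-of-subsistence terms: 8·(x − 2) + 8·(y − 1) = 144 − 8·2 − 8·1 = 120.
Substituting, (40/3)·(x − 2) = 120, so x − 2 = 9 and x* = 11.
Then y − 1 = (2/3)·9 = 6, so y* = 7.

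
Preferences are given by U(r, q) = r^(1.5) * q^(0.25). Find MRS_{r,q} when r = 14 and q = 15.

MRS = 45/7

MU_r = 1.5·√r·q^(0.25) and MU_q = 0.25·r^(1.5)·q^(-0.75).
MRS = MU_r/MU_q = (6)·q/r.
At (14, 15): MRS = 45/7.
So at (14, 15) the consumer would give up 45/7 units of q for one more unit of r.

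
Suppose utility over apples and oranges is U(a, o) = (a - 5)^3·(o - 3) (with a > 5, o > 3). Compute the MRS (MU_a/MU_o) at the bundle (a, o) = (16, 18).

MU_a = 3·(a−5)^2·(o−3), MU_o = (a−5)^3.
MRS = (3/1)·(o−3)/(a−5).
At (16, 18): MRS = 45/11.
So at (16, 18) the consumer would give up 45/11 units of o for one more unit of a.

MRS = 45/11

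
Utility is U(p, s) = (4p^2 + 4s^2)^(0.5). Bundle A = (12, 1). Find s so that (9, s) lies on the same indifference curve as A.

s = 8

U depends on (p, s) only through S = 4p^2 + 4s^2, so equal utility means equal S. At (12, 1): S = 580.
With p = 9: 4·9^2 = 324, so 4s^2 = 580 − 324 = 256, i.e. s^2 = 64.
Hence s = √64 = 8.
Check: U(9, 8) = 24.0832.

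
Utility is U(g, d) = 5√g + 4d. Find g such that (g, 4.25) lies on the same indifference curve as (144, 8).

g = 225

U(144, 8) = 92.
Set U(g, 4.25) = 92 and solve.
With d = 4.25: 5√g = 92 − 4·4.25 = 75, so √g = 15 and g = 225.
Check: U(225, 4.25) = 92.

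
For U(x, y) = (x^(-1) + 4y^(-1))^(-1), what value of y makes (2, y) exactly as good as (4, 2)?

U depends on (x, y) only through S = x^(-1) + 4y^(-1), so equal utility means equal S. At (4, 2): S = 2.25.
With x = 2: 2^(-1) = 0.5, so 4y^(-1) = 2.25 − 0.5 = 1.75, i.e. y^(-1) = 7/16.
Hence y = 1/(7/16) = 16/7.
Check: U(2, 16/7) = 0.4444.

y = 16/7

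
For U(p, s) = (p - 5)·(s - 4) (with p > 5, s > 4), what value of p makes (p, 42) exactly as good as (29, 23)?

p = 17

U(29, 23) = 456.
Set U(p, 42) = 456 and solve.
With s = 42: (42 − 4) = 38, so (p − 5) = 456/38 = 12.
So p = 5 + 12 = 17.
Check: U(17, 42) = 456.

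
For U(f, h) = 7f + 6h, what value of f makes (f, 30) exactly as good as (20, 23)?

U(20, 23) = 278.
Set U(f, 30) = 278 and solve.
7f + 6·30 = 278 ⇒ 7f = 98 ⇒ f = 14.
Check: U(14, 30) = 278.

f = 14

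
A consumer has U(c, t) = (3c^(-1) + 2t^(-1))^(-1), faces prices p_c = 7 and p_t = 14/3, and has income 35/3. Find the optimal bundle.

For CES with ρ = -1, MRS = (3/2)·(t/c)^2.
Tangency: set MRS = p_c/p_t = 7/(14/3) = 1.5.
So (t/c)^2 = 1; taking the square root, t/c = 1, i.e. t = c.
Substitute into the budget 7·c + (14/3)·t = 35/3: (35/3)·c = 35/3, so c* = 1 and t* = 1.

c* = 1, t* = 1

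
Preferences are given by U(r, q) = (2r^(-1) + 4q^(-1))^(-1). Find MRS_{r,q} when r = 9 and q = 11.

MRS = 121/162

For CES with ρ = -1, MRS = (2/4)·(q/r)^2.
At (9, 11): MRS = 121/162.
The indifference curve has slope −121/162 at this bundle.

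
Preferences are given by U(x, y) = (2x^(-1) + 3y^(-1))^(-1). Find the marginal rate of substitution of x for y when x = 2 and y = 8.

MRS = 32/3

For CES with ρ = -1, MRS = (2/3)·(y/x)^2.
At (2, 8): MRS = 32/3.
That is, one extra unit of x is worth 32/3 units of y at the margin.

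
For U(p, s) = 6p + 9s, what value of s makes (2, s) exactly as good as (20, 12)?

s = 24

U(20, 12) = 228.
Set U(2, s) = 228 and solve.
6·2 + 9s = 228 ⇒ 9s = 216 ⇒ s = 24.
Check: U(2, 24) = 228.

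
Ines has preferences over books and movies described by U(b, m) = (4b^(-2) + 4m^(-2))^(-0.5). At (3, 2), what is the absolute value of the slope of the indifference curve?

For CES with ρ = -2, MRS = (m/b)^3.
At (3, 2): MRS = 8/27.
That is, one extra unit of b is worth 8/27 units of m at the margin.

MRS = 8/27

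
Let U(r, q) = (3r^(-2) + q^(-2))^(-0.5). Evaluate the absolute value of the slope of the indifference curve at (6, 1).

For CES with ρ = -2, MRS = (3/1)·(q/r)^3.
At (6, 1): MRS = 1/72.
The indifference curve has slope −1/72 at this bundle.

MRS = 1/72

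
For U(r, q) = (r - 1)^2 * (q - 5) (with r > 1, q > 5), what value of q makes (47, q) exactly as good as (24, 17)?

q = 8

U(24, 17) = 6348.
Set U(47, q) = 6348 and solve.
With r = 47: (47 − 1)^2 = 2116, so (q − 5) = 6348/2116 = 3.
So q = 5 + 3 = 8.
Check: U(47, 8) = 6348.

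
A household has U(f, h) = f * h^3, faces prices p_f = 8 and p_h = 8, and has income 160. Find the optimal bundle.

f* = 5, h* = 15

MU_f = h^3 and MU_h = 3·f·h^2.
MRS = MU_f/MU_h = (1/3)·h/f.
Tangency: set MRS = p_f/p_h = 8/8 = 1.
So (1/3)·h/f = 1, i.e. h = 3·f.
Substitute into the budget 8·f + 8·h = 160: 32·f = 160, so f* = 5.
Then h* = 3·5 = 15.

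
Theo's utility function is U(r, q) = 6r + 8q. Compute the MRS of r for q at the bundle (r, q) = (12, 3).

MRS = 0.75

MU_r = 6, MU_q = 8, so MRS = 6/8 = 0.75 at every bundle.
At (12, 3): MRS = 0.75.
That is, one extra unit of r is worth 0.75 units of q at the margin.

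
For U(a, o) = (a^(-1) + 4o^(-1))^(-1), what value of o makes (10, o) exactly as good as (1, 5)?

o = 40/17

U depends on (a, o) only through S = a^(-1) + 4o^(-1), so equal utility means equal S. At (1, 5): S = 1.8.
With a = 10: 10^(-1) = 0.1, so 4o^(-1) = 1.8 − 0.1 = 1.7, i.e. o^(-1) = 17/40.
Hence o = 1/(17/40) = 40/17.
Check: U(10, 40/17) = 0.5556.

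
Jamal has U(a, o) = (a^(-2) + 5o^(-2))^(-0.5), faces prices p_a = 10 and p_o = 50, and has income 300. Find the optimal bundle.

a* = 5, o* = 5

For CES with ρ = -2, MRS = (1/5)·(o/a)^3.
Tangency: set MRS = p_a/p_o = 10/50 = 0.2.
So (o/a)^3 = 1; taking the cube root, o/a = 1, i.e. o = a.
Substitute into the budget 10·a + 50·o = 300: 60·a = 300, so a* = 5 and o* = 5.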